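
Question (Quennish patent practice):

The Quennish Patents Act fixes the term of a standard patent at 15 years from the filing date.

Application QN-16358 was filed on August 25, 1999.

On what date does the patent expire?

Filing date + 15 years → 25 August 2014.

August 25, 2014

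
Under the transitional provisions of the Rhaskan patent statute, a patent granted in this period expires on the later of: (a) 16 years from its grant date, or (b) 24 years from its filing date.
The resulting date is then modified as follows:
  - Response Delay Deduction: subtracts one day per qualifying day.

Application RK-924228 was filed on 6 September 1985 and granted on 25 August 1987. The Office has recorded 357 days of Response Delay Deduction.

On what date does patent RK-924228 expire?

2008-09-14

(a) grant + 16 years → 25 August 2003.
(b) filing + 24 years → 6 September 2009.
Later of the two: 6 September 2009.
Response Delay Deduction: −357 days → 14 September 2008.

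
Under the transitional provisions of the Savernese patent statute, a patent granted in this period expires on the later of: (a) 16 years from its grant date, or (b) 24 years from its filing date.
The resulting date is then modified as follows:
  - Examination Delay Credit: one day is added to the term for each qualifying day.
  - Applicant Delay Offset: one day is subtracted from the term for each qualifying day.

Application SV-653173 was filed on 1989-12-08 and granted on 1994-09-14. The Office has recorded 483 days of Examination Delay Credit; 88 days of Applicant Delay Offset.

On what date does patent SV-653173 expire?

(a) grant + 16 years → 14 September 2010.
(b) filing + 24 years → 8 December 2013.
Later of the two: 8 December 2013.
Examination Delay Credit: +483 days → 5 April 2015.
Applicant Delay Offset: −88 days → 7 January 2015.

2015-01-07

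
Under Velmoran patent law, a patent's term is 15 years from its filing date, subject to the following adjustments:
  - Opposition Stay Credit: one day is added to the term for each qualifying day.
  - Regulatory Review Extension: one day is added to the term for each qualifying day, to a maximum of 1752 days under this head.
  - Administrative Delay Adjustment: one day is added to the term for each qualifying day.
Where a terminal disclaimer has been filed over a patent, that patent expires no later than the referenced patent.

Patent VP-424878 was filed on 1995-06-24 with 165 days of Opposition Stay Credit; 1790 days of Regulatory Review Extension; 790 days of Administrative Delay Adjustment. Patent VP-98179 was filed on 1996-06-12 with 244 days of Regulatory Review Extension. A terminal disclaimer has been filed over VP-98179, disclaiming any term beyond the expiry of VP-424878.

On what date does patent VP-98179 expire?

February 11, 2012

Natural term of VP-98179:
  Base: filing + 15 years → 12 June 2011.
  Regulatory Review Extension: 244 days (within the 1752-day cap) → +244 days → 11 February 2012.
Expiry of referenced patent VP-424878:
  Base: filing + 15 years → 24 June 2010.
  Opposition Stay Credit: +165 days → 6 December 2010.
  Regulatory Review Extension: 1790 days claimed exceeds the 1752-day cap, so +1752 days → 23 September 2015.
  Administrative Delay Adjustment: +790 days → 21 November 2017.
Terminal disclaimer: VP-98179 expires on the earlier of 11 February 2012 and 21 November 2017.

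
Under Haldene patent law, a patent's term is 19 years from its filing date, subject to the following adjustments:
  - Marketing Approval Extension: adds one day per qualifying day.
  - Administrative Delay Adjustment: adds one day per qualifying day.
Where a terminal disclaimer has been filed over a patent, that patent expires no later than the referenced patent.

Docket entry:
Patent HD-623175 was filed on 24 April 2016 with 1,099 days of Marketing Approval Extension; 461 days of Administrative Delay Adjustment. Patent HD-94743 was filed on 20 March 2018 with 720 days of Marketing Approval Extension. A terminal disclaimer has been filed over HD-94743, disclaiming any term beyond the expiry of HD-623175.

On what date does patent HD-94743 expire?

2039-03-10

Natural term of HD-94743:
  Base: filing + 19 years → 20 March 2037.
  Marketing Approval Extension: +720 days → 10 March 2039.
Expiry of referenced patent HD-623175:
  Base: filing + 19 years → 24 April 2035.
  Marketing Approval Extension: +1099 days → 27 April 2038.
  Administrative Delay Adjustment: +461 days → 1 August 2039.
Terminal disclaimer: HD-94743 expires on the earlier of 10 March 2039 and 1 August 2039.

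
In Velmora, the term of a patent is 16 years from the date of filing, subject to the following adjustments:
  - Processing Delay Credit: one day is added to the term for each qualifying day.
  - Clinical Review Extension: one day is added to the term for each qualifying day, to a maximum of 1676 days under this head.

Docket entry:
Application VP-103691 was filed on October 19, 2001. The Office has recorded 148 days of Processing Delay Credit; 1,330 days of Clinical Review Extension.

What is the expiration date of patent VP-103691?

November 5, 2021

Base term: filing date + 16 years → 19 October 2017.
Processing Delay Credit: +148 days → 16 March 2018.
Clinical Review Extension: 1330 days (within the 1676-day cap) → +1330 days → 5 November 2021.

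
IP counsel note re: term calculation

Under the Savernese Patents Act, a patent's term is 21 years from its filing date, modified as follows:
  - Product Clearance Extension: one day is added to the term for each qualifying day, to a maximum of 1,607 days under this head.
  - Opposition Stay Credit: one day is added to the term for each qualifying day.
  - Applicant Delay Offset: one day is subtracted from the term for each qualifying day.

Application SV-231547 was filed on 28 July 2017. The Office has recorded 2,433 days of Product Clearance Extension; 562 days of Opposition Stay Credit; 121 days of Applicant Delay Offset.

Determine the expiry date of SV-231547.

Base term: filing date + 21 years → 28 July 2038.
Product Clearance Extension: 2433 days claimed exceeds the 1607-day cap, so +1607 days → 21 December 2042.
Opposition Stay Credit: +562 days → 5 July 2044.
Applicant Delay Offset: −121 days → 6 March 2044.

2044-03-06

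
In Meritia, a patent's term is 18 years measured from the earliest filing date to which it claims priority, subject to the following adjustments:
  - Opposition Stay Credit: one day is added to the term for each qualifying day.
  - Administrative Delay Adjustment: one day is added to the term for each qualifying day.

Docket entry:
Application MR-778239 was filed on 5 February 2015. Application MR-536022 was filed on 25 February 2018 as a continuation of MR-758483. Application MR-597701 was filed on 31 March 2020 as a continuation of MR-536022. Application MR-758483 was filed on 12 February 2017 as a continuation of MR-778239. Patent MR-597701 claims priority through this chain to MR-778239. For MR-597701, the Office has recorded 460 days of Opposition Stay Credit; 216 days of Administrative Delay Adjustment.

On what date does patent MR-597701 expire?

2034-12-13

Earliest priority filing: 5 February 2015.
Base term: 5 February 2015 + 18 years → 5 February 2033.
Opposition Stay Credit: +460 days → 11 May 2034.
Administrative Delay Adjustment: +216 days → 13 December 2034.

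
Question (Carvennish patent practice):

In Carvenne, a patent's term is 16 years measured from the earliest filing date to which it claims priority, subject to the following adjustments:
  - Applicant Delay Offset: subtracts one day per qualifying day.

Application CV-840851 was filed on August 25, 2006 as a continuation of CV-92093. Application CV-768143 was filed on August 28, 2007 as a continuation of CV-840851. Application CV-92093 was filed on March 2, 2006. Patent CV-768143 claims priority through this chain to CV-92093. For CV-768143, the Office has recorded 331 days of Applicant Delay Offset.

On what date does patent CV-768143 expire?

Earliest priority filing: 2 March 2006.
Base term: 2 March 2006 + 16 years → 2 March 2022.
Applicant Delay Offset: −331 days → 5 April 2021.

April 5, 2021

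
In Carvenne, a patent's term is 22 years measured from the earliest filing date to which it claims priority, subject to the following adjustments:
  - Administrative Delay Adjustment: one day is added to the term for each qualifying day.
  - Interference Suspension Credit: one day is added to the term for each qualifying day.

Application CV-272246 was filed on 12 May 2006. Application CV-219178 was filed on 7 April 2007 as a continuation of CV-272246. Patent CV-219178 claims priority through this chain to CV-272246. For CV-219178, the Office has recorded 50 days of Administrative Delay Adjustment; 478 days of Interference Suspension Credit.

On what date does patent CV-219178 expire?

2029-10-22

Earliest priority filing: 12 May 2006.
Base term: 12 May 2006 + 22 years → 12 May 2028.
Administrative Delay Adjustment: +50 days → 1 July 2028.
Interference Suspension Credit: +478 days → 22 October 2029.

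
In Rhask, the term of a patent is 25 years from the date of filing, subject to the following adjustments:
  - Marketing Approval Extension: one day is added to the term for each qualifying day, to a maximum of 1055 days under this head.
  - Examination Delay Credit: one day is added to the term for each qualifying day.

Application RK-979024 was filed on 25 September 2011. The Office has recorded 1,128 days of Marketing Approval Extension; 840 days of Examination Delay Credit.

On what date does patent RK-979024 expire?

Base term: filing date + 25 years → 25 September 2036.
Marketing Approval Extension: 1128 days claimed exceeds the 1055-day cap, so +1055 days → 16 August 2039.
Examination Delay Credit: +840 days → 3 December 2041.

2041-12-03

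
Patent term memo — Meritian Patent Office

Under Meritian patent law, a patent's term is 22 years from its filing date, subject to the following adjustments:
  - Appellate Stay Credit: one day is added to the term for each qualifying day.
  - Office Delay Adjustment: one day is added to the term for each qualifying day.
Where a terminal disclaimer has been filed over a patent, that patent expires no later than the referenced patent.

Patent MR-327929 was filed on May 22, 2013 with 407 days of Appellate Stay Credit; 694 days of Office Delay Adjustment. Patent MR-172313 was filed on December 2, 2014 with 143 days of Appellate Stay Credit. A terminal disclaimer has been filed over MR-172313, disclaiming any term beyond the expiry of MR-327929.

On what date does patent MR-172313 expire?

Natural term of MR-172313:
  Base: filing + 22 years → 2 December 2036.
  Appellate Stay Credit: +143 days → 24 April 2037.
Expiry of referenced patent MR-327929:
  Base: filing + 22 years → 22 May 2035.
  Appellate Stay Credit: +407 days → 2 July 2036.
  Office Delay Adjustment: +694 days → 27 May 2038.
Terminal disclaimer: MR-172313 expires on the earlier of 24 April 2037 and 27 May 2038.

2037-04-24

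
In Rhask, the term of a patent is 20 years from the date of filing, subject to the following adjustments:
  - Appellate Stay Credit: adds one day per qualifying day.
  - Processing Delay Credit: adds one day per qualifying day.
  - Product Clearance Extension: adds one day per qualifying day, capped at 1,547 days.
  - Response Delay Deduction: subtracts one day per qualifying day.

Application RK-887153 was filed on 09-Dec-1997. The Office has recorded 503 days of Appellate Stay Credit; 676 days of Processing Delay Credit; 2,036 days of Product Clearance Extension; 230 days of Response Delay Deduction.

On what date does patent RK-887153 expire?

October 9, 2024

Base term: filing date + 20 years → 9 December 2017.
Appellate Stay Credit: +503 days → 26 April 2019.
Processing Delay Credit: +676 days → 2 March 2021.
Product Clearance Extension: 2036 days claimed exceeds the 1547-day cap, so +1547 days → 27 May 2025.
Response Delay Deduction: −230 days → 9 October 2024.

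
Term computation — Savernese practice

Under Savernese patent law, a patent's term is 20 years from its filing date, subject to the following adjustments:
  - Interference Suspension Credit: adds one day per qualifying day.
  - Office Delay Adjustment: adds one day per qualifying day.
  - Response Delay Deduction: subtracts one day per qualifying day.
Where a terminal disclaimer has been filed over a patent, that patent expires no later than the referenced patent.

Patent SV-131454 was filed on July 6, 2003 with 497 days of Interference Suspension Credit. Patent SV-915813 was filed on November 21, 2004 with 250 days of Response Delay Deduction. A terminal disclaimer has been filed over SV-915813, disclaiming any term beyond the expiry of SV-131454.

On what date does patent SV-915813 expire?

2024-03-16

Natural term of SV-915813:
  Base: filing + 20 years → 21 November 2024.
  Response Delay Deduction: −250 days → 16 March 2024.
Expiry of referenced patent SV-131454:
  Base: filing + 20 years → 6 July 2023.
  Interference Suspension Credit: +497 days → 14 November 2024.
Terminal disclaimer: SV-915813 expires on the earlier of 16 March 2024 and 14 November 2024.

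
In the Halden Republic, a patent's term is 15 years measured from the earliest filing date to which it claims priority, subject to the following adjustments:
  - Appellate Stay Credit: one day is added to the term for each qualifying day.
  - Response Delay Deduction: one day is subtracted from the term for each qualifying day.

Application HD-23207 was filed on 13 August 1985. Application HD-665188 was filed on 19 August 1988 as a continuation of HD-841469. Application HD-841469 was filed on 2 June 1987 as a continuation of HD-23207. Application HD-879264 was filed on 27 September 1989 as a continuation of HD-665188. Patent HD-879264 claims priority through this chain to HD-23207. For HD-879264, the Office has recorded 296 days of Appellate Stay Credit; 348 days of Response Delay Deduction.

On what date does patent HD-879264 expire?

Earliest priority filing: 13 August 1985.
Base term: 13 August 1985 + 15 years → 13 August 2000.
Appellate Stay Credit: +296 days → 5 June 2001.
Response Delay Deduction: −348 days → 22 June 2000.

2000-06-22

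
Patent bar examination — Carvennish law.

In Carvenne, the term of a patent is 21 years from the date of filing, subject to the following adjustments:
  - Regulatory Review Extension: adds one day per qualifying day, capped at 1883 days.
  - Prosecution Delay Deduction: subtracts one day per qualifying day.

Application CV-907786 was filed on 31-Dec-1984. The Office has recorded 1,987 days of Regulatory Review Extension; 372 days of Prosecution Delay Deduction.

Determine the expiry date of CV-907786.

2010-02-19

Base term: filing date + 21 years → 31 December 2005.
Regulatory Review Extension: 1987 days claimed exceeds the 1883-day cap, so +1883 days → 26 February 2011.
Prosecution Delay Deduction: −372 days → 19 February 2010.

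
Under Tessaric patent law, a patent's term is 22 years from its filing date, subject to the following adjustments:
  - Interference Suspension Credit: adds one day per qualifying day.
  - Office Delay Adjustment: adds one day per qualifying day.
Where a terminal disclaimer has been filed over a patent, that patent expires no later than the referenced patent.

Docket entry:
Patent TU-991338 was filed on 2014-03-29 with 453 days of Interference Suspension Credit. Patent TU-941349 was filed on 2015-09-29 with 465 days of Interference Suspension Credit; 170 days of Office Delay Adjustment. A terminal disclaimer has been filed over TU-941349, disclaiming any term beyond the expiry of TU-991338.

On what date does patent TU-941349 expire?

Natural term of TU-941349:
  Base: filing + 22 years → 29 September 2037.
  Interference Suspension Credit: +465 days → 7 January 2039.
  Office Delay Adjustment: +170 days → 26 June 2039.
Expiry of referenced patent TU-991338:
  Base: filing + 22 years → 29 March 2036.
  Interference Suspension Credit: +453 days → 25 June 2037.
Terminal disclaimer: TU-941349 expires on the earlier of 26 June 2039 and 25 June 2037.

June 25, 2037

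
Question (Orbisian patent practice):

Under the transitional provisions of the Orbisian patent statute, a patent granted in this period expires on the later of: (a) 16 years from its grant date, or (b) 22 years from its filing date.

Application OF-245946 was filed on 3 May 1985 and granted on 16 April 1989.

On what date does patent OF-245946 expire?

2007-05-03

(a) grant + 16 years → 16 April 2005.
(b) filing + 22 years → 3 May 2007.
Later of the two: 3 May 2007.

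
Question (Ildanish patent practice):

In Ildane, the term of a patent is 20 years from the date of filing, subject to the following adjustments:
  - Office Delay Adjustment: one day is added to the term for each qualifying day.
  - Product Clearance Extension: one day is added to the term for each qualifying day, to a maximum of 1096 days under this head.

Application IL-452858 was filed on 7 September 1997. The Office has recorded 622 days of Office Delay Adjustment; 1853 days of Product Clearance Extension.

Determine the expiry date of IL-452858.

Base term: filing date + 20 years → 7 September 2017.
Office Delay Adjustment: +622 days → 22 May 2019.
Product Clearance Extension: 1853 days claimed exceeds the 1096-day cap, so +1096 days → 22 May 2022.

2022-05-22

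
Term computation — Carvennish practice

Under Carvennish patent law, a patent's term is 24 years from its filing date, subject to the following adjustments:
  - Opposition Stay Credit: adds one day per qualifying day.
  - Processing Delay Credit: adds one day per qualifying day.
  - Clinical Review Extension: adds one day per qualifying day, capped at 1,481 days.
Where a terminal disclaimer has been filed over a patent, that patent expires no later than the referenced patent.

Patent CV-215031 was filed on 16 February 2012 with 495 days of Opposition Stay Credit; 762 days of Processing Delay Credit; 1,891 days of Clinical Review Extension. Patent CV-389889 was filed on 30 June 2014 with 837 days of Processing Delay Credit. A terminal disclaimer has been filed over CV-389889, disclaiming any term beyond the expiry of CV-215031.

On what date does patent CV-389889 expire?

Natural term of CV-389889:
  Base: filing + 24 years → 30 June 2038.
  Processing Delay Credit: +837 days → 14 October 2040.
Expiry of referenced patent CV-215031:
  Base: filing + 24 years → 16 February 2036.
  Opposition Stay Credit: +495 days → 25 June 2037.
  Processing Delay Credit: +762 days → 27 July 2039.
  Clinical Review Extension: 1891 days claimed exceeds the 1481-day cap, so +1481 days → 16 August 2043.
Terminal disclaimer: CV-389889 expires on the earlier of 14 October 2040 and 16 August 2043.

October 14, 2040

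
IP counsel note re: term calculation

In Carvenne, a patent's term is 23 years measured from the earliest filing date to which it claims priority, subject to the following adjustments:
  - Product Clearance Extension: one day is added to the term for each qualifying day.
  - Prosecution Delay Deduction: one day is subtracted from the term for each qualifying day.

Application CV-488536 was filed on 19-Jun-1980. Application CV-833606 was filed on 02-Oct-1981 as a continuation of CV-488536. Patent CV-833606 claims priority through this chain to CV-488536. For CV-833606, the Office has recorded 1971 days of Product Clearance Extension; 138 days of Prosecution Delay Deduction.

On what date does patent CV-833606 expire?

Earliest priority filing: 19 June 1980.
Base term: 19 June 1980 + 23 years → 19 June 2003.
Product Clearance Extension: +1971 days → 10 November 2008.
Prosecution Delay Deduction: −138 days → 25 June 2008.

June 25, 2008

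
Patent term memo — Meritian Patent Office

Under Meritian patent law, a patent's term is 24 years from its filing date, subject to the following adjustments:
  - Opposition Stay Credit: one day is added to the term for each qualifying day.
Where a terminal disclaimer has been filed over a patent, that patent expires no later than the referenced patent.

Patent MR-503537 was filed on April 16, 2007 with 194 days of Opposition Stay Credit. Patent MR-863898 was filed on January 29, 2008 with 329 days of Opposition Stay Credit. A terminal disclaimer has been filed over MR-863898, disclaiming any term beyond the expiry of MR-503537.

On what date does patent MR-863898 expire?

2031-10-27

Natural term of MR-863898:
  Base: filing + 24 years → 29 January 2032.
  Opposition Stay Credit: +329 days → 23 December 2032.
Expiry of referenced patent MR-503537:
  Base: filing + 24 years → 16 April 2031.
  Opposition Stay Credit: +194 days → 27 October 2031.
Terminal disclaimer: MR-863898 expires on the earlier of 23 December 2032 and 27 October 2031.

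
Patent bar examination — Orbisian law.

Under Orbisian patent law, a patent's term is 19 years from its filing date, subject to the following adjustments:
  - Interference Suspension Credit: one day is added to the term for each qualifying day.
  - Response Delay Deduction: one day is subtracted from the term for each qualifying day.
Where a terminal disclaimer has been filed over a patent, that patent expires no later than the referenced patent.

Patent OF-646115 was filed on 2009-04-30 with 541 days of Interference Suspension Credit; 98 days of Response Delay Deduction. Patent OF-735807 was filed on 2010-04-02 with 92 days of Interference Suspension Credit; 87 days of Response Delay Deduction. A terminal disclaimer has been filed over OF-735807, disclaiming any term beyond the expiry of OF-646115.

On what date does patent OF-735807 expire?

Natural term of OF-735807:
  Base: filing + 19 years → 2 April 2029.
  Interference Suspension Credit: +92 days → 3 July 2029.
  Response Delay Deduction: −87 days → 7 April 2029.
Expiry of referenced patent OF-646115:
  Base: filing + 19 years → 30 April 2028.
  Interference Suspension Credit: +541 days → 23 October 2029.
  Response Delay Deduction: −98 days → 17 July 2029.
Terminal disclaimer: OF-735807 expires on the earlier of 7 April 2029 and 17 July 2029.

2029-04-07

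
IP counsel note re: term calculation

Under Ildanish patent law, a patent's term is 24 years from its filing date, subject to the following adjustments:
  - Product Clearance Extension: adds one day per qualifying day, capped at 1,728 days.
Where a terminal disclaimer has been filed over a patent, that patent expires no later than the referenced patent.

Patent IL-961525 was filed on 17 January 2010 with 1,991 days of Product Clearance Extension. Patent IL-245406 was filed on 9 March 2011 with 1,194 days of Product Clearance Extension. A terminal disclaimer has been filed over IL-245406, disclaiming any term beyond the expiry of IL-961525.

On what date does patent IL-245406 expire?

Natural term of IL-245406:
  Base: filing + 24 years → 9 March 2035.
  Product Clearance Extension: 1194 days (within the 1728-day cap) → +1194 days → 15 June 2038.
Expiry of referenced patent IL-961525:
  Base: filing + 24 years → 17 January 2034.
  Product Clearance Extension: 1991 days claimed exceeds the 1728-day cap, so +1728 days → 11 October 2038.
Terminal disclaimer: IL-245406 expires on the earlier of 15 June 2038 and 11 October 2038.

June 15, 2038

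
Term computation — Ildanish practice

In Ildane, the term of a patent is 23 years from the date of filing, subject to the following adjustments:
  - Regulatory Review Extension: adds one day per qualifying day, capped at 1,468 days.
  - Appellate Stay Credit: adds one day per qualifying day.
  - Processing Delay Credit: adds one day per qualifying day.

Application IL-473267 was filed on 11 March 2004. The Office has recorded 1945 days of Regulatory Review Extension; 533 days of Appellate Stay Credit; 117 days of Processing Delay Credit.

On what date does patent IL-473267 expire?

December 27, 2032

Base term: filing date + 23 years → 11 March 2027.
Regulatory Review Extension: 1945 days claimed exceeds the 1468-day cap, so +1468 days → 18 March 2031.
Appellate Stay Credit: +533 days → 1 September 2032.
Processing Delay Credit: +117 days → 27 December 2032.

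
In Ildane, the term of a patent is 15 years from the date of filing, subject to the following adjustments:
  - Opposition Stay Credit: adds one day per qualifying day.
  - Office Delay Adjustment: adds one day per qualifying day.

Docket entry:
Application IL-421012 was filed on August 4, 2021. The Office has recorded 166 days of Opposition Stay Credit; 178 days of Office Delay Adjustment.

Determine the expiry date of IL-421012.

July 14, 2037

Base term: filing date + 15 years → 4 August 2036.
Opposition Stay Credit: +166 days → 17 January 2037.
Office Delay Adjustment: +178 days → 14 July 2037.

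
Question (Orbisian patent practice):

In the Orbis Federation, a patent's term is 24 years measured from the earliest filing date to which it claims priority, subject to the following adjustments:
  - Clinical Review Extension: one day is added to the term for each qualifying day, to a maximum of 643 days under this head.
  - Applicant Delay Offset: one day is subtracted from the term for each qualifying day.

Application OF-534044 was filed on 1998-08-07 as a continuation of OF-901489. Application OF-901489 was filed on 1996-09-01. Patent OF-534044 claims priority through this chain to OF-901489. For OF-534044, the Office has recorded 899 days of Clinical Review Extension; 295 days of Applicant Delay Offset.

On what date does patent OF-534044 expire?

Earliest priority filing: 1 September 1996.
Base term: 1 September 1996 + 24 years → 1 September 2020.
Clinical Review Extension: 899 days claimed exceeds the 643-day cap, so +643 days → 6 June 2022.
Applicant Delay Offset: −295 days → 15 August 2021.

2021-08-15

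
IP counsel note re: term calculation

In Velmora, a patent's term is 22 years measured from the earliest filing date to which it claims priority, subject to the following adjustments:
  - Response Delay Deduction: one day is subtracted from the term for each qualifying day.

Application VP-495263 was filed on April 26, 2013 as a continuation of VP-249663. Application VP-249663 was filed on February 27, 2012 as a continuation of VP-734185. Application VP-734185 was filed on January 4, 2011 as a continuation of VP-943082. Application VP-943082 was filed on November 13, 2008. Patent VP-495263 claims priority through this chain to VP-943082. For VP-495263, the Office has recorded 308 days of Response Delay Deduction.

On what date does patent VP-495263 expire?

Earliest priority filing: 13 November 2008.
Base term: 13 November 2008 + 22 years → 13 November 2030.
Response Delay Deduction: −308 days → 9 January 2030.

2030-01-09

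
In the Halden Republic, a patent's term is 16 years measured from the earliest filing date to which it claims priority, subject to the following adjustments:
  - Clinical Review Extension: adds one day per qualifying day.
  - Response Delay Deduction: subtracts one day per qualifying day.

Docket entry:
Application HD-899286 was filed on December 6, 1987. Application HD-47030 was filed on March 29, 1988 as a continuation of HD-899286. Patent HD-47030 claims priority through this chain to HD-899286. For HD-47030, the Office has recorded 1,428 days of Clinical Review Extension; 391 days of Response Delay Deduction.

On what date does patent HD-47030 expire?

October 8, 2006

Earliest priority filing: 6 December 1987.
Base term: 6 December 1987 + 16 years → 6 December 2003.
Clinical Review Extension: +1428 days → 3 November 2007.
Response Delay Deduction: −391 days → 8 October 2006.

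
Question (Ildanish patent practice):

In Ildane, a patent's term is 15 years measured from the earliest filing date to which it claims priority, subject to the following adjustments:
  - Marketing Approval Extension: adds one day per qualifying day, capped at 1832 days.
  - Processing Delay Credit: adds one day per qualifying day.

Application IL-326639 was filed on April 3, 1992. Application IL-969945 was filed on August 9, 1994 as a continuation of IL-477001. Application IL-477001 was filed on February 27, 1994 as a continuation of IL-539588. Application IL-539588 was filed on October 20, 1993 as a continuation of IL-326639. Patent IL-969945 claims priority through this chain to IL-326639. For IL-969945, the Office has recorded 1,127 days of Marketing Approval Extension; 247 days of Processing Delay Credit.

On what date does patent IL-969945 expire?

Earliest priority filing: 3 April 1992.
Base term: 3 April 1992 + 15 years → 3 April 2007.
Marketing Approval Extension: 1127 days (within the 1832-day cap) → +1127 days → 4 May 2010.
Processing Delay Credit: +247 days → 6 January 2011.

January 6, 2011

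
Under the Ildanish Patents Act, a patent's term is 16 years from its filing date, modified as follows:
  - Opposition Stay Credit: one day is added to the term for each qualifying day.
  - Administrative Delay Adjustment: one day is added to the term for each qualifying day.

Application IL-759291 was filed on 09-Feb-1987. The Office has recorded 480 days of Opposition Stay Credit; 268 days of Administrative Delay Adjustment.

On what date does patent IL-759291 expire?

Base term: filing date + 16 years → 9 February 2003.
Opposition Stay Credit: +480 days → 3 June 2004.
Administrative Delay Adjustment: +268 days → 26 February 2005.

2005-02-26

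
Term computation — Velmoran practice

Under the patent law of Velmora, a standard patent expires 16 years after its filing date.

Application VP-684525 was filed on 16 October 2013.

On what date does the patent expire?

Filing date + 16 years → 16 October 2029.

2029-10-16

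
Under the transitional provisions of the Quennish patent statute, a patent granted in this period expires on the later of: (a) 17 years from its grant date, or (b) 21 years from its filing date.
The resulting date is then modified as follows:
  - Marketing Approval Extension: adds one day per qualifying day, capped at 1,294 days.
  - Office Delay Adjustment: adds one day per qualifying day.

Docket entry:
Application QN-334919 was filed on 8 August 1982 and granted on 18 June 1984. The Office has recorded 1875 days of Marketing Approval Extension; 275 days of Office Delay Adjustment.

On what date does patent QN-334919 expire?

(a) grant + 17 years → 18 June 2001.
(b) filing + 21 years → 8 August 2003.
Later of the two: 8 August 2003.
Marketing Approval Extension: 1875 days claimed exceeds the 1294-day cap, so +1294 days → 22 February 2007.
Office Delay Adjustment: +275 days → 24 November 2007.

November 24, 2007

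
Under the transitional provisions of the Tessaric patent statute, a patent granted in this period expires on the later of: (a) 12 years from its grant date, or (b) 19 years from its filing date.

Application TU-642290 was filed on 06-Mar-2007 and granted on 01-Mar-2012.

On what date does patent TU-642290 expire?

2026-03-06

(a) grant + 12 years → 1 March 2024.
(b) filing + 19 years → 6 March 2026.
Later of the two: 6 March 2026.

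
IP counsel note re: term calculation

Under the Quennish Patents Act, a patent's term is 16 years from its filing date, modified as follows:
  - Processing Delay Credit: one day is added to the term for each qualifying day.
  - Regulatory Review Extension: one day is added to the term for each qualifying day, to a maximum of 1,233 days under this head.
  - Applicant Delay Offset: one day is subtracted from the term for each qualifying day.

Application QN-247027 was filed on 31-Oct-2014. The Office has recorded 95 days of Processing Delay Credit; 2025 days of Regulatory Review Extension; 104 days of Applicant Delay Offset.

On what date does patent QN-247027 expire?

Base term: filing date + 16 years → 31 October 2030.
Processing Delay Credit: +95 days → 3 February 2031.
Regulatory Review Extension: 2025 days claimed exceeds the 1233-day cap, so +1233 days → 20 June 2034.
Applicant Delay Offset: −104 days → 8 March 2034.

2034-03-08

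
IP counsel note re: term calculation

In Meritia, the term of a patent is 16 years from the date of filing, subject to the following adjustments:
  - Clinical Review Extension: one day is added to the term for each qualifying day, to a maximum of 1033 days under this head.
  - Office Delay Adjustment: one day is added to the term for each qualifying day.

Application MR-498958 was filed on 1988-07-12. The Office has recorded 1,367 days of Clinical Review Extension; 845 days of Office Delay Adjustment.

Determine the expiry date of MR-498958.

September 2, 2009

Base term: filing date + 16 years → 12 July 2004.
Clinical Review Extension: 1367 days claimed exceeds the 1033-day cap, so +1033 days → 11 May 2007.
Office Delay Adjustment: +845 days → 2 September 2009.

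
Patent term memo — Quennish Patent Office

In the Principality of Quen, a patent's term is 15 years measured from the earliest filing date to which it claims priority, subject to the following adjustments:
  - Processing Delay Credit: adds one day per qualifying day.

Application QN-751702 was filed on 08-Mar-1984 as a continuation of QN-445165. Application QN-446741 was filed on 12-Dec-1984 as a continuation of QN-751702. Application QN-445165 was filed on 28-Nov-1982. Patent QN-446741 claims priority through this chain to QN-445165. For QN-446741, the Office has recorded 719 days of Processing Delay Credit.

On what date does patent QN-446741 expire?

Earliest priority filing: 28 November 1982.
Base term: 28 November 1982 + 15 years → 28 November 1997.
Processing Delay Credit: +719 days → 17 November 1999.

November 17, 1999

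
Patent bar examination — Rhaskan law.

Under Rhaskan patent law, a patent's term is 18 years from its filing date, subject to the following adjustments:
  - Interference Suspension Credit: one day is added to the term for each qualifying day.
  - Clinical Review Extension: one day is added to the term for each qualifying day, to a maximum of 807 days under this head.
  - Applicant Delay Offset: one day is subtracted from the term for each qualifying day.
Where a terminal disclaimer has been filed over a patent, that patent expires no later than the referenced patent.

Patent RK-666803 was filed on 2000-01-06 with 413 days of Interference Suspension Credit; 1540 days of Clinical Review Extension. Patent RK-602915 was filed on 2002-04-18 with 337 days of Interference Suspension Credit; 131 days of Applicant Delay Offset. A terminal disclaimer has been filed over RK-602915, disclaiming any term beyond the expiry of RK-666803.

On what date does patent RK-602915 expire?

Natural term of RK-602915:
  Base: filing + 18 years → 18 April 2020.
  Interference Suspension Credit: +337 days → 21 March 2021.
  Applicant Delay Offset: −131 days → 10 November 2020.
Expiry of referenced patent RK-666803:
  Base: filing + 18 years → 6 January 2018.
  Interference Suspension Credit: +413 days → 23 February 2019.
  Clinical Review Extension: 1540 days claimed exceeds the 807-day cap, so +807 days → 10 May 2021.
Terminal disclaimer: RK-602915 expires on the earlier of 10 November 2020 and 10 May 2021.

November 10, 2020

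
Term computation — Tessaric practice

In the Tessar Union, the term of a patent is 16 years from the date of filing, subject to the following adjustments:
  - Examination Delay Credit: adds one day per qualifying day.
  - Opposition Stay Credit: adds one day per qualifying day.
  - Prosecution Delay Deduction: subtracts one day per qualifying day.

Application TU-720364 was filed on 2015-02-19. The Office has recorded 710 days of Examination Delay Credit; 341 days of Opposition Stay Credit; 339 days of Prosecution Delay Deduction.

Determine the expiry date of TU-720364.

Base term: filing date + 16 years → 19 February 2031.
Examination Delay Credit: +710 days → 29 January 2033.
Opposition Stay Credit: +341 days → 5 January 2034.
Prosecution Delay Deduction: −339 days → 31 January 2033.

2033-01-31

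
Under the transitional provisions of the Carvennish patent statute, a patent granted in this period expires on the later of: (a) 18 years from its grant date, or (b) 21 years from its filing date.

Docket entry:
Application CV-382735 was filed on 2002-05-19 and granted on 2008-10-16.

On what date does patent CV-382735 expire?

(a) grant + 18 years → 16 October 2026.
(b) filing + 21 years → 19 May 2023.
Later of the two: 16 October 2026.

2026-10-16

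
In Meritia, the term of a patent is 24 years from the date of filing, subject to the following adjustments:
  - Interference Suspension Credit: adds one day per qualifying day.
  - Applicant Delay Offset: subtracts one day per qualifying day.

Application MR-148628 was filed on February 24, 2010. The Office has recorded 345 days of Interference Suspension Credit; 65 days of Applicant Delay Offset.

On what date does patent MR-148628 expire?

December 1, 2034

Base term: filing date + 24 years → 24 February 2034.
Interference Suspension Credit: +345 days → 4 February 2035.
Applicant Delay Offset: −65 days → 1 December 2034.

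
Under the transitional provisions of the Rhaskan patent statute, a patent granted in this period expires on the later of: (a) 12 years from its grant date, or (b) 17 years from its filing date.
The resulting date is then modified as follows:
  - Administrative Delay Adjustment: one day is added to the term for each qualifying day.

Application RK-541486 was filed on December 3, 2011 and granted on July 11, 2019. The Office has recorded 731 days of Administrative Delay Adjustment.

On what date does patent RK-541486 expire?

(a) grant + 12 years → 11 July 2031.
(b) filing + 17 years → 3 December 2028.
Later of the two: 11 July 2031.
Administrative Delay Adjustment: +731 days → 11 July 2033.

2033-07-11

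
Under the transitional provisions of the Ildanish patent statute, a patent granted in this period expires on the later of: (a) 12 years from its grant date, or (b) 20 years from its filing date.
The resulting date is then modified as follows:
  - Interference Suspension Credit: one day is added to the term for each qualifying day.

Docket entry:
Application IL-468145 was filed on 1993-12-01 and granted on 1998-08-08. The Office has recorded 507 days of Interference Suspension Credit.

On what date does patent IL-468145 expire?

April 22, 2015

(a) grant + 12 years → 8 August 2010.
(b) filing + 20 years → 1 December 2013.
Later of the two: 1 December 2013.
Interference Suspension Credit: +507 days → 22 April 2015.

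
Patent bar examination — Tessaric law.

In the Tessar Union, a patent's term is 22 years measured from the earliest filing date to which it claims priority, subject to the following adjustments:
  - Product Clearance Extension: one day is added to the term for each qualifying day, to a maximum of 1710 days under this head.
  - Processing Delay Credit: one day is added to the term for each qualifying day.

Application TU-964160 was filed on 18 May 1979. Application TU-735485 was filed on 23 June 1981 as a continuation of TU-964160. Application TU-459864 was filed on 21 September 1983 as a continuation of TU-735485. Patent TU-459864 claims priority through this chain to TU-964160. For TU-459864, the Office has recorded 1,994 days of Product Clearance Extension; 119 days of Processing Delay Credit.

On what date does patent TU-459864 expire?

May 21, 2006

Earliest priority filing: 18 May 1979.
Base term: 18 May 1979 + 22 years → 18 May 2001.
Product Clearance Extension: 1994 days claimed exceeds the 1710-day cap, so +1710 days → 22 January 2006.
Processing Delay Credit: +119 days → 21 May 2006.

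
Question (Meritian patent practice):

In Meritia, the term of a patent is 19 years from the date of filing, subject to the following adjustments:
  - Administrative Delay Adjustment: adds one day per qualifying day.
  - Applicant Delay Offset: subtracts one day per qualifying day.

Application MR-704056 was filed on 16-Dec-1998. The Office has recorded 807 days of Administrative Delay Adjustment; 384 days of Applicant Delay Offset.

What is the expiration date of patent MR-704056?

Base term: filing date + 19 years → 16 December 2017.
Administrative Delay Adjustment: +807 days → 2 March 2020.
Applicant Delay Offset: −384 days → 12 February 2019.

February 12, 2019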